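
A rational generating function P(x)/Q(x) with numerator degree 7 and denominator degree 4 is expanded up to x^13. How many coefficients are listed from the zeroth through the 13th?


Expanding up to x^13 gives the coefficients for x^0, x^1, ..., x^13.
That is 13 + 1 = 14 coefficients in total.

14


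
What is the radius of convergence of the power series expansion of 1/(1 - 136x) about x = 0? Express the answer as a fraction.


Expanding 1/(1 - 136x) = sum_{k>=0} 136^k x^k, the series converges when |136x| < 1, i.e., |x| < 1/136.
So the radius of convergence is 1/136 = 1/136.

1/136


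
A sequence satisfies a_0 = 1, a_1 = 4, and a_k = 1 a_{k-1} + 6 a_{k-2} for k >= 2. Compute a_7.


The characteristic equation is t^2 - 1 t - 6 = 0, with roots r_1 = 3 and r_2 = -2 (so c_1 = r_1 + r_2, c_2 = -r_1 r_2 as required).
One can use the closed form a_n = A r_1^n + B r_2^n, but direct iteration is more reliable:
a_0 = 1, a_1 = 4, a_2 = 10, a_3 = 34, a_4 = 94, a_5 = 298, a_6 = 862, a_7 = 2650.
So a_7 = 2650.

2650


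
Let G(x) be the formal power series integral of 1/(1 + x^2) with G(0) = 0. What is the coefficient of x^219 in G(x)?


1/(1 + x^2) = sum_{j>=0} (-1)^j x^(2j). Integrating termwise with G(0) = 0:
G(x) = sum_{j>=0} (-1)^j x^(2j+1) / (2j+1) = arctan(x).
Only odd powers are nonzero. For x^219 write 219 = 2*109 + 1, giving
(-1)^109 / 219 = -1/219 = -1/219.

-1/219


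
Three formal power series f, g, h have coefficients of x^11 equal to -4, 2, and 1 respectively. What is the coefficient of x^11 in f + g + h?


Series addition is componentwise:
-4 + 2 + 1
= -1

-1


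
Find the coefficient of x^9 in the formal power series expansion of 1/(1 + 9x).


Write 1/(1 + c x) = 1/(1 - (-c) x) and apply the geometric-series identity
1/(1 - y) = sum_{k>=0} y^k to get 1/(1 + c x) = sum_{k>=0} (-c)^k x^k.
So the coefficient of x^k is (-c)^k = (-1)^k * c^k.
Here c = 9 and k = 9:
(-9)^9 = -1 * 387420489 = -387420489

-387420489


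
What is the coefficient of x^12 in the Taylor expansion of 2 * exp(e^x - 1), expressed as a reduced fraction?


exp(e^x - 1) = sum_{k>=0} Bell_k x^k / k!, where Bell_k is the k-th Bell number.
So the coefficient of x^12 is 2 * Bell_12 / 12!.
Computing: Bell_12 = 4213597 and 12! = 479001600, giving
2 * 4213597/479001600 = 4213597/239500800.

4213597/239500800


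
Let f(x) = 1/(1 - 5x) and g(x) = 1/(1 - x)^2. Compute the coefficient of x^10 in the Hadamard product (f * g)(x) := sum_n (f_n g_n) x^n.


f has coefficients f_k = 5^k. For g = 1/(1 - x)^2 the coefficient is g_k = C(k + 1, 1) = k + 1. The Hadamard coefficient is (f * g)_k = 5^k * (k + 1).
For k = 10: 5^10 * 11 = 9765625 * 11 = 107421875.

107421875


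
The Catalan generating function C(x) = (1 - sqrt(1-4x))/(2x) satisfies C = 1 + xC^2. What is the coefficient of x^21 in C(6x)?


Substituting x -> 6x scales the n-th coefficient by 6^n, so [x^21] C(6x) = 6^21 * C_21.
C_21 = C(2*21, 21)/(22) = 538257874440/22 = 24466267020.
So 6^21 * 24466267020 = 21936950640377856 * 24466267020 = 536715291972044618591109120.

536715291972044618591109120


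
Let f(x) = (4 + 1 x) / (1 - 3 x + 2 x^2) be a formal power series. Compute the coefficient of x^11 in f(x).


Write f(x) = sum_{k>=0} a_k x^k. Multiplying both sides by 1 - 3 x + 2 x^2 gives
(1 - 3 x + 2 x^2) sum_{k>=0} a_k x^k = 4 + 1 x.
Matching coefficients:
 x^0: a_0 = 4
 x^1: a_1 - 3 a_0 = 1  =>  a_1 = 3*4 + 1 = 13
 x^k (k >= 2): a_k = 3 a_{k-1} - 2 a_{k-2}.
Iterating: a_2 = 31, a_3 = 67, a_4 = 139, a_5 = 283, a_6 = 571, a_7 = 1147, a_8 = 2299, a_9 = 4603, a_10 = 9211, a_11 = 18427.
So the coefficient of x^11 is 18427.

18427


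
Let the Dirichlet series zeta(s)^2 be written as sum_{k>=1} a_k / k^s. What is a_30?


The Dirichlet convolution of the constant function 1 with itself gives (1 * 1)(k) = sum_{d | k} 1 = d(k), the number of positive divisors of k.
Since zeta(s) = sum_{k>=1} 1/k^s, we have zeta(s)^2 = sum_{k>=1} d(k)/k^s, so a_k = d(k).
For k = 30: the divisors are 1, 2, 3, 5, 6, 10, 15, 30.
Count = 8.

8


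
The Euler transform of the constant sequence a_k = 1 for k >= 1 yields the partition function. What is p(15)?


The Euler transform converts the sequence a_k = 1 into the number of integer partitions.
Using the recurrence or dynamic programming:
p(15) = 176

176


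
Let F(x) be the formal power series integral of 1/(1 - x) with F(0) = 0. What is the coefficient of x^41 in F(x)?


1/(1 - x) = sum_{k>=0} x^k. Integrating termwise and using F(0) = 0 gives
F(x) = sum_{k>=0} x^(k+1) / (k+1) = sum_{m>=1} x^m / m = -ln(1 - x).
So the coefficient of x^41 is 1/41 = 1/41.

1/41


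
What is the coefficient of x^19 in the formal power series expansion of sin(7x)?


The Maclaurin series is sin(t) = sum_{k>=0} (-1)^k t^(2k+1) / (2k+1)!, so substituting t = 7x, only odd powers of x are nonzero, with coefficient of x^(2k+1) equal to (-1)^k 7^(2k+1) / (2k+1)!.
Write 19 = 2*9 + 1, giving the coefficient (-1)^9 * 7^19 / 19! = -11398895185373143/121645100408832000 = -232630513987207/2482553069568000.

-232630513987207/2482553069568000


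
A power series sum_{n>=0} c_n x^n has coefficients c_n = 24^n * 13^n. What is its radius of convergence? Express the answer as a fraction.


By the root test (Cauchy-Hadamard), the radius is R = 1 / limsup_n |c_n|^(1/n).
Here |c_n|^(1/n) = (24^n * 13^n)^(1/n) = 24 * 13 = 312 for all n.
So R = 1/312 = 1/312.

1/312


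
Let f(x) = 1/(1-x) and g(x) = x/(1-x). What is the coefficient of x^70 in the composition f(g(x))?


First simplify the composition: f(g(x)) = 1/(1 - x/(1-x)) = (1-x)/((1-x) - x) = (1-x)/(1-2x).
Now extract the coefficient. Write (1-x)/(1-2x) = 1/(1-2x) - x/(1-2x).
The coefficient of x^n in 1/(1-2x) is 2^n, and in x/(1-2x) is 2^(n-1) (for n >= 1).
So the coefficient of x^70 is 2^70 - 2^69 = 1180591620717411303424 - 590295810358705651712 = 590295810358705651712.

590295810358705651712


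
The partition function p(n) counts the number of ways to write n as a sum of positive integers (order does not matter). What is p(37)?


Using the generating function prod_{k>=1} 1/(1-x^k), we compute p(37).
By dynamic programming over parts 1 through 37:
p(37) = 21637

21637


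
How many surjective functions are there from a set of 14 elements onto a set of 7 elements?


By inclusion-exclusion on which target elements are missed, the number of surjections from an n-set onto a k-set is
surj(n, k) = sum_{j=0}^{k} (-1)^j C(k, j) (k - j)^n.
Equivalently surj(n, k) = k! * S(n, k), where S(n, k) is the Stirling number of the second kind.
For n = 14, k = 7:
S(14, 7) = 49329280, so
surj = 7! * 49329280 = 5040 * 49329280 = 248619571200.

248619571200


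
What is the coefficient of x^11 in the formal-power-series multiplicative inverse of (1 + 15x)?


The inverse is 1/(1 + 15x). Apply the geometric identity 1/(1 - y) = sum_{k>=0} y^k with y = -15x:
1/(1 + 15x) = sum_{k>=0} (-15)^k x^k.
So the coefficient of x^11 is (-15)^11 = -8649755859375.

-8649755859375


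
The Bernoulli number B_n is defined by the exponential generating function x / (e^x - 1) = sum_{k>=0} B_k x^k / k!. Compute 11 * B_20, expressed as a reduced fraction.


Bernoulli numbers can also be computed recursively via B_0 = 1 and sum_{j=0}^{m} C(m+1, j) B_j = 0 for m >= 1. Odd-index Bernoulli numbers vanish for k >= 3.
Computing B_20 = -174611/330, so 11 * B_20 = 11 * -174611/330 = -174611/30.

-174611/30


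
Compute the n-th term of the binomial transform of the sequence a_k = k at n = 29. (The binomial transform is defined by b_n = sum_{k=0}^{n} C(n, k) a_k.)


With a_k = k, b_n = sum_{k=0}^{n} C(n, k) k. Using k * C(n, k) = n * C(n-1, k-1) gives b_n = n * sum_{k>=1} C(n-1, k-1) = n * 2^(n-1).
For n = 29: 29 * 2^28 = 29 * 268435456 = 7784628224.

7784628224


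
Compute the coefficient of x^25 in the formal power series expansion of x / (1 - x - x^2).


Let f(x) = sum_{k>=0} a_k x^k. Multiplying f(x) * (1 - x - x^2) = x and matching coefficients gives a_0 = 0, a_1 = 1, and a_k = a_{k-1} + a_{k-2} for k >= 2. These are the Fibonacci numbers F_k.
Iterating from F_0 = 0, F_1 = 1:
F_0=0, F_1=1, F_2=1, F_3=2, F_4=3, F_5=5, F_6=8, F_7=13, F_8=21, F_9=34, ...
F_25 = 75025.

75025


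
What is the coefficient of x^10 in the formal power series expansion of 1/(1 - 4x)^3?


The general identity 1/(1 - c x)^r = sum_{k>=0} c^k C(k + r - 1, r - 1) x^k follows by substituting y = c x into 1/(1 - y)^r = sum_{k>=0} C(k + r - 1, r - 1) y^k.
For c = 4, r = 3, k = 10:
4^10 * C(12, 2) = 1048576 * 66 = 69206016.

69206016


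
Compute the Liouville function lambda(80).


The Liouville function is lambda(k) = (-1)^Omega(k), where Omega(k) counts the prime factors of k with multiplicity.
Factoring: 80 = 2 * 2 * 2 * 2 * 5, so Omega(80) = 5.
lambda(80) = (-1)^5 = -1.

-1


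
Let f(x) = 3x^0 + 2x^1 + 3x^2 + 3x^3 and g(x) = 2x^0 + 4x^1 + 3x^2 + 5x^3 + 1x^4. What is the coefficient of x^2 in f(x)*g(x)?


Cauchy product at x^2:
3*3 + 2*4 + 3*2
= 23

23


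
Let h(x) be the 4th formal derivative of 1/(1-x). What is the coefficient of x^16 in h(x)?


Differentiating 4 times: d^4/dx^4 [1/(1-x)] = 4!/(1-x)^5.
The expansion 1/(1-x)^5 = sum_{k>=0} C(k+4, 4) x^k, so the coefficient of x^n in 4!/(1-x)^5 is 4! * C(n+4, 4).
For n = 16: 24 * C(20, 4) = 24 * 4845 = 116280

116280


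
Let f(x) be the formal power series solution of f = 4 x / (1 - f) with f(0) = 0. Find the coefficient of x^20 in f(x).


Apply Lagrange inversion: f = 4 x * phi(f) with phi(t) = 1/(1 - t), so
[x^n] f = 4^n * (1/n) [t^(n-1)] phi(t)^n = 4^n * (1/n) [t^(n-1)] (1 - t)^(-n) = 4^n * (1/n) C(2n - 2, n - 1) = 4^n * C_{n-1}.
For n = 20: C_19 = C(38, 19) / 20 = 35345263800/20 = 1767263190.
With the 4^20 = 1099511627776 factor, the coefficient is 1099511627776 * 1767263190 = 1943126426745506365440.

1943126426745506365440


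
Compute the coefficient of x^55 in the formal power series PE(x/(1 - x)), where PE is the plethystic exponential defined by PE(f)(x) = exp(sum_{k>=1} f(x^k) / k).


For f(x) = x/(1 - x) we have
sum_{k>=1} f(x^k) / k = sum_{k>=1} (1/k) * x^k / (1 - x^k) = sum_{k, m >= 1} x^(k m) / k,
which after exponentiating simplifies to
PE(x/(1 - x)) = prod_{k>=1} 1 / (1 - x^k).
This is the generating function for the partition function p(n), so the coefficient of x^55 is p(55).
Computing p(55) by dynamic programming over parts 1, 2, ..., 55: p(55) = 451276.

451276


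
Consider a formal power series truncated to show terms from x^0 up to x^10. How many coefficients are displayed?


From x^0 to x^10 inclusive, the count is 10 - 0 + 1 = 11.

11


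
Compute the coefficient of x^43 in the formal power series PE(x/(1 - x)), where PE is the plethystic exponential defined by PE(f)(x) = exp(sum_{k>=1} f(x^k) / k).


For f(x) = x/(1 - x) we have
sum_{k>=1} f(x^k) / k = sum_{k>=1} (1/k) * x^k / (1 - x^k) = sum_{k, m >= 1} x^(k m) / k,
which after exponentiating simplifies to
PE(x/(1 - x)) = prod_{k>=1} 1 / (1 - x^k).
This is the generating function for the partition function p(n), so the coefficient of x^43 is p(43).
Computing p(43) by dynamic programming over parts 1, 2, ..., 43: p(43) = 63261.

63261


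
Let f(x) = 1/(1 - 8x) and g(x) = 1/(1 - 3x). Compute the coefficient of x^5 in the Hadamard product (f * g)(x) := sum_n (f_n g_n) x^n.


f has coefficients f_k = 8^k and g has coefficients g_k = 3^k, so the Hadamard product has coefficient (f*g)_k = 8^k * 3^k = 24^k.
For k = 5: 24^5 = 7962624.

7962624


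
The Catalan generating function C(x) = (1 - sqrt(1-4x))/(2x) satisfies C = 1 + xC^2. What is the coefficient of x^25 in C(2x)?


Substituting x -> 2x scales the n-th coefficient by 2^n, so [x^25] C(2x) = 2^25 * C_25.
C_25 = C(2*25, 25)/(26) = 126410606437752/26 = 4861946401452.
So 2^25 * 4861946401452 = 33554432 * 4861946401452 = 163139849915165835264.

163139849915165835264


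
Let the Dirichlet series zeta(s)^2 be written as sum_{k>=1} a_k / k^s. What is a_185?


The Dirichlet convolution of the constant function 1 with itself gives (1 * 1)(k) = sum_{d | k} 1 = d(k), the number of positive divisors of k.
Since zeta(s) = sum_{k>=1} 1/k^s, we have zeta(s)^2 = sum_{k>=1} d(k)/k^s, so a_k = d(k).
For k = 185: the divisors are 1, 5, 37, 185.
Count = 4.

4


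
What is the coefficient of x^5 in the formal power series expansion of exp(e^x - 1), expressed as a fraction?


exp(e^x - 1) is the exponential generating function for the Bell numbers Bell_k: exp(e^x - 1) = sum_{k>=0} Bell_k x^k / k!.
So the coefficient of x^5 in exp(e^x - 1) is Bell_5 / 5!.
Computing: Bell_5 = 52 and 5! = 120, giving
52/120 = 13/30.

13/30


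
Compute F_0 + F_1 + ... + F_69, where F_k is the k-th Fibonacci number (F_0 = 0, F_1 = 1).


Use the identity sum_{k=0}^{N} F_k = F_{N+2} - 1 (which follows from F_{k+2} - F_{k+1} = F_k). Then
sum_{k=0}^{69} F_k = (F_{71} - 1) - (F_{1} - 1) = F_{71} - F_{1}.
Computing: F_{71} = 308061521170129, F_{1} = 1, so
Sum = 308061521170129 - 1 = 308061521170128.

308061521170128


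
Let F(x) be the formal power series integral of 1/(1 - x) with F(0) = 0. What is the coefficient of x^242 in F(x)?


1/(1 - x) = sum_{k>=0} x^k. Integrating termwise and using F(0) = 0 gives
F(x) = sum_{k>=0} x^(k+1) / (k+1) = sum_{m>=1} x^m / m = -ln(1 - x).
So the coefficient of x^242 is 1/242 = 1/242.

1/242


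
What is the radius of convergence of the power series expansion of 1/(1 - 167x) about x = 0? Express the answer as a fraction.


Expanding 1/(1 - 167x) = sum_{k>=0} 167^k x^k, the series converges when |167x| < 1, i.e., |x| < 1/167.
So the radius of convergence is 1/167 = 1/167.

1/167


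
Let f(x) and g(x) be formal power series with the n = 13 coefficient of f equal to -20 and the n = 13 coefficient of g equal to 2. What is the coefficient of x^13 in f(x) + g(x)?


Addition of formal power series is termwise.
The coefficient of x^13 in f + g = -20 + 2
= -18

-18


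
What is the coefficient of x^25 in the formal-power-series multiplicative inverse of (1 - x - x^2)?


Let the inverse be f(x) = sum_{k>=0} a_k x^k. From f(x) * (1 - x - x^2) = 1 and matching coefficients:
 x^0: a_0 = 1.
 x^1: a_1 - a_0 = 0, so a_1 = 1.
 x^k (k >= 2): a_k - a_{k-1} - a_{k-2} = 0, i.e. a_k = a_{k-1} + a_{k-2}.
This is the Fibonacci-type recurrence shifted so that a_0 = a_1 = 1.
Iterating: a_0=1, a_1=1, a_2=2, a_3=3, a_4=5, a_5=8, a_6=13, a_7=21, a_8=34, a_9=55, ...
a_25 = 121393.

121393


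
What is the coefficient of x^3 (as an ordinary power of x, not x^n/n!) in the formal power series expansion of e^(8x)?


The exponential series is e^y = sum_{k>=0} y^k / k!. Substituting y = 8x gives
e^(8x) = sum_{k>=0} 8^k x^k / k!.
So the coefficient of x^n is a^n/n! with a = 8, n = 3:
8^3 / 3! = 512/6 = 256/3

256/3


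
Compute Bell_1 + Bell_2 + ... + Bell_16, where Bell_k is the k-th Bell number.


Recall Bell_k counts set partitions of a k-set (with Bell_0 = 1 by convention).
Bell_1 through Bell_16: 1, 2, 5, 15, 52, 203, 877, 4140, 21147, 115975, 678570, 4213597, 27644437, 190899322, 1382958545, 10480142147
Sum = 1 + 2 + 5 + 15 + 52 + 203 + 877 + 4140 + 21147 + 115975 + 678570 + 4213597 + 27644437 + 190899322 + 1382958545 + 10480142147 = 12086679035.

12086679035


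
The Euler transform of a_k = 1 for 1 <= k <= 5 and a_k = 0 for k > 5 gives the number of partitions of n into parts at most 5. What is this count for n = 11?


Partitions of 11 into parts at most 5:
Using generating function (1-x)^(-1)(1-x^2)^(-1)...(1-x^5)^(-1),
the coefficient of x^11 = 37

37


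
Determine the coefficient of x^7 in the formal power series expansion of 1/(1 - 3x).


The geometric series identity gives 1/(1 - c x) = sum_{k>=0} c^k x^k, so the coefficient of x^k is c^k.
Here c = 3 and k = 7.
Computing: 3^7 = 2187

2187


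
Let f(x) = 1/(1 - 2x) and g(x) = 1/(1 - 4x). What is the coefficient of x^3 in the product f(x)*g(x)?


The coefficient of x^n in f*g is the Cauchy product: sum_{k=0}^{n} a^k * b^(n-k).
With a=2, b=4, n=3:
sum_{k=0}^{3} 2^k * 4^(3-k)
= 120

120


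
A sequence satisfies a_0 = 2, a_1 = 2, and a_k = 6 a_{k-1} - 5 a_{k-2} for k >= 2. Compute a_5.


The characteristic equation is t^2 - 6 t + 5 = 0, with roots r_1 = 5 and r_2 = 1 (so c_1 = r_1 + r_2, c_2 = -r_1 r_2 as required).
One can use the closed form a_n = A r_1^n + B r_2^n, but direct iteration is more reliable:
a_0 = 2, a_1 = 2, a_2 = 2, a_3 = 2, a_4 = 2, a_5 = 2.
So a_5 = 2.

2


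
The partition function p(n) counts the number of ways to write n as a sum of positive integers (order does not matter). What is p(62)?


Using the generating function prod_{k>=1} 1/(1-x^k), we compute p(62).
By dynamic programming over parts 1 through 62:
p(62) = 1300156

1300156


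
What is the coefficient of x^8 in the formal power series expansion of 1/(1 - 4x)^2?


The general identity 1/(1 - c x)^r = sum_{k>=0} c^k C(k + r - 1, r - 1) x^k follows by substituting y = c x into 1/(1 - y)^r = sum_{k>=0} C(k + r - 1, r - 1) y^k.
For c = 4, r = 2, k = 8:
4^8 * C(9, 1) = 65536 * 9 = 589824.

589824


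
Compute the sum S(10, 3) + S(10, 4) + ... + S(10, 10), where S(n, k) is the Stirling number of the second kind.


By definition, S(n, k) counts partitions of an n-set into exactly k nonempty blocks.
Computing row n = 10 for k = 3..10:
S(10, k): 9330, 34105, 42525, 22827, 5880, 750, 45, 1
Sum = 115463.

115463


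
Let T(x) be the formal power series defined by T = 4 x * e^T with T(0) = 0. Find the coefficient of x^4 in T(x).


Apply the Lagrange inversion formula: if T = 4 x * phi(T) with phi(t) = e^t, then
[x^n] T = 4^n * (1/n) [t^(n-1)] phi(t)^n = 4^n * (1/n) [t^(n-1)] e^(n t) = 4^n * (1/n) * n^(n-1) / (n-1)! = 4^n * n^(n-1) / n!.
When c = 1 this is the Cayley count of rooted labeled trees on n vertices, divided by n!.
For n = 4: 4^4 * 4^3 / 4! = 256 * 64/24 = 2048/3.

2048/3


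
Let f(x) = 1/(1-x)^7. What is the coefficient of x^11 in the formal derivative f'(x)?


Differentiate: d/dx [ 1/(1-x)^r ] = r / (1-x)^(r+1).
Here r = 7, so f'(x) = 7 / (1-x)^8.
The expansion of 1/(1-x)^(r+1) has coefficient of x^n equal to C(n+r, r).
So the coefficient of x^11 in f'(x) is
7 * C(18, 7) = 7 * 31824 = 222768

222768


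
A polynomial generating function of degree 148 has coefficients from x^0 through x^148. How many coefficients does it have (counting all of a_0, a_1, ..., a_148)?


A polynomial of degree 148 takes the form a_0 + a_1 x + ... + a_148 x^148.
The number of coefficients is 148 + 1 = 149.

149


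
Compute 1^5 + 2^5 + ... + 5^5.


This power sum has a closed form given by Faulhaber's formula
sum_{k=1}^{m} k^p = (1 / (p + 1)) * sum_{j=0}^{p} C(p + 1, j) B_j m^(p + 1 - j),
but for small m direct computation is fastest:
1 + 32 + 243 + 1024 + 3125 = 4425.

4425


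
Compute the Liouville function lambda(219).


The Liouville function is lambda(k) = (-1)^Omega(k), where Omega(k) counts the prime factors of k with multiplicity.
Factoring: 219 = 3 * 73, so Omega(219) = 2.
lambda(219) = (-1)^2 = 1.

1


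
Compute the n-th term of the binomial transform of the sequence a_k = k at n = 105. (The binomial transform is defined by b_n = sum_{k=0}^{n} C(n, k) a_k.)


With a_k = k, b_n = sum_{k=0}^{n} C(n, k) k. Using k * C(n, k) = n * C(n-1, k-1) gives b_n = n * sum_{k>=1} C(n-1, k-1) = n * 2^(n-1).
For n = 105: 105 * 2^104 = 105 * 20282409603651670423947251286016 = 2129653008383425394514461385031680.

2129653008383425394514461385031680


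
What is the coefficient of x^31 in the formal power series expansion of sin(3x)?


The Maclaurin series is sin(t) = sum_{k>=0} (-1)^k t^(2k+1) / (2k+1)!, so substituting t = 3x, only odd powers of x are nonzero, with coefficient of x^(2k+1) equal to (-1)^k 3^(2k+1) / (2k+1)!.
Write 31 = 2*15 + 1, giving the coefficient (-1)^15 * 3^31 / 31! = -617673396283947/8222838654177922817725562880000000 = -129140163/1719191291889603051520000000.

-129140163/1719191291889603051520000000


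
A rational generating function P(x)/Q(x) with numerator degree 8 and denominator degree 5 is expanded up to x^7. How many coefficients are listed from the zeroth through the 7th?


Expanding up to x^7 gives the coefficients for x^0, x^1, ..., x^7.
That is 7 + 1 = 8 coefficients in total.

8


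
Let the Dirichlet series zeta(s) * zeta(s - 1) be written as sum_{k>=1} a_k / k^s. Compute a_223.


Convolution gives a_k = sum_{d | k} d * 1 = sum_{d | k} d = sigma(k), the sum of positive divisors of k.
For k = 223, the divisors are 1, 223, so
sigma(223) = 1 + 223 = 224.

224


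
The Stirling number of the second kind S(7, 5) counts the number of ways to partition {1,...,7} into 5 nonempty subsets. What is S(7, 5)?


Using the explicit formula S(n,k) = (1/k!) sum_{j=0}^{k} (-1)^(k-j) C(k,j) j^n:
S(7, 5) = 140
Equivalently, S(n,k) is n! times the coefficient of x^n in the EGF (e^x - 1)^k / k!.

140


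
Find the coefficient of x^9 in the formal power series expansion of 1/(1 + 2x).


Write 1/(1 + c x) = 1/(1 - (-c) x) and apply the geometric-series identity
1/(1 - y) = sum_{k>=0} y^k to get 1/(1 + c x) = sum_{k>=0} (-c)^k x^k.
So the coefficient of x^k is (-c)^k = (-1)^k * c^k.
Here c = 2 and k = 9:
(-2)^9 = -1 * 512 = -512

-512


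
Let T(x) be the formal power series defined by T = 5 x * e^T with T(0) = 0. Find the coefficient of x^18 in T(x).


Apply the Lagrange inversion formula: if T = 5 x * phi(T) with phi(t) = e^t, then
[x^n] T = 5^n * (1/n) [t^(n-1)] phi(t)^n = 5^n * (1/n) [t^(n-1)] e^(n t) = 5^n * (1/n) * n^(n-1) / (n-1)! = 5^n * n^(n-1) / n!.
When c = 1 this is the Cayley count of rooted labeled trees on n vertices, divided by n!.
For n = 18: 5^18 * 18^17 / 18! = 3814697265625 * 2185911559738696531968/6402373705728000 = 155143177998596191406250/119119.

155143177998596191406250/119119


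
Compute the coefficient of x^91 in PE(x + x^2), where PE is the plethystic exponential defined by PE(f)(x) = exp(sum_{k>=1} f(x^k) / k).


With f(x) = x + x^2, the exponent is sum_{k>=1} (x^k + x^(2k)) / k = -ln(1 - x) - ln(1 - x^2). Exponentiating:
PE(x + x^2) = 1 / ((1 - x)(1 - x^2)).
This is the generating function for partitions of n into parts of size 1 or 2. The number of 2's can be any j in 0..45, and the rest are 1's, so
[x^91] = floor(91/2) + 1 = 46.

46


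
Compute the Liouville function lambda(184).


The Liouville function is lambda(k) = (-1)^Omega(k), where Omega(k) counts the prime factors of k with multiplicity.
Factoring: 184 = 2 * 2 * 2 * 23, so Omega(184) = 4.
lambda(184) = (-1)^4 = 1.

1


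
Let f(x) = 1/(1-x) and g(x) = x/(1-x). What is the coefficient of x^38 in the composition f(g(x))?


First simplify the composition: f(g(x)) = 1/(1 - x/(1-x)) = (1-x)/((1-x) - x) = (1-x)/(1-2x).
Now extract the coefficient. Write (1-x)/(1-2x) = 1/(1-2x) - x/(1-2x).
The coefficient of x^n in 1/(1-2x) is 2^n, and in x/(1-2x) is 2^(n-1) (for n >= 1).
So the coefficient of x^38 is 2^38 - 2^37 = 274877906944 - 137438953472 = 137438953472.

137438953472


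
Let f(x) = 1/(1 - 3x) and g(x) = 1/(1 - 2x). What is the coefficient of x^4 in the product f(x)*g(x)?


The coefficient of x^n in f*g is the Cauchy product: sum_{k=0}^{n} a^k * b^(n-k).
With a=3, b=2, n=4:
sum_{k=0}^{4} 3^k * 2^(4-k)
= 211

211


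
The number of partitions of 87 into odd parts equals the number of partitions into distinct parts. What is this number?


Computing partitions of 87 into odd parts (1, 3, 5, ...):
Using the generating function prod_{k>=0} 1/(1-x^(2k+1)),
the count is 145578

145578


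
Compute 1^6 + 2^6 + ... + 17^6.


This power sum has a closed form given by Faulhaber's formula
sum_{k=1}^{m} k^p = (1 / (p + 1)) * sum_{j=0}^{p} C(p + 1, j) B_j m^(p + 1 - j),
but for small m direct computation is fastest:
1 + 64 + 729 + 4096 + 15625 + 46656 + 117649 + 262144 + 531441 + 1000000 + 1771561 + 2985984 + 4826809 + 7529536 + 11390625 + 16777216 + 24137569 = 71397705.

71397705


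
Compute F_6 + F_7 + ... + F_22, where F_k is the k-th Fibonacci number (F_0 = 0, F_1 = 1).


Use the identity sum_{k=0}^{N} F_k = F_{N+2} - 1 (which follows from F_{k+2} - F_{k+1} = F_k). Then
sum_{k=6}^{22} F_k = (F_{24} - 1) - (F_{7} - 1) = F_{24} - F_{7}.
Computing: F_{24} = 46368, F_{7} = 13, so
Sum = 46368 - 13 = 46355.

46355


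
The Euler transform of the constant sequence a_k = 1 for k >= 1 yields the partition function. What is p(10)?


The Euler transform converts the sequence a_k = 1 into the number of integer partitions.
Using the recurrence or dynamic programming:
p(10) = 42

42


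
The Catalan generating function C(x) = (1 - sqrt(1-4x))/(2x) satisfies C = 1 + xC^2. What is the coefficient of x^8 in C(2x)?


Substituting x -> 2x scales the n-th coefficient by 2^n, so [x^8] C(2x) = 2^8 * C_8.
C_8 = C(2*8, 8)/(9) = 12870/9 = 1430.
So 2^8 * 1430 = 256 * 1430 = 366080.

366080


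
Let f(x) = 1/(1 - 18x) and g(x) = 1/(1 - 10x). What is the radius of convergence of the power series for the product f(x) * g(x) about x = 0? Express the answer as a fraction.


The radius of 1/(1 - 18x) is 1/18 (nearest singularity at x = 1/18), and the radius of 1/(1 - 10x) is 1/10.
The product f(x)*g(x) = 1/((1 - 18x)(1 - 10x)) has singularities at both 1/18 and 1/10, so its radius of convergence is the distance to the nearest one:
min(1/18, 1/10) = 1/18.

1/18


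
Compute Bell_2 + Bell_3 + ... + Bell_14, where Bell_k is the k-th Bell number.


Recall Bell_k counts set partitions of a k-set (with Bell_0 = 1 by convention).
Bell_2 through Bell_14: 2, 5, 15, 52, 203, 877, 4140, 21147, 115975, 678570, 4213597, 27644437, 190899322
Sum = 2 + 5 + 15 + 52 + 203 + 877 + 4140 + 21147 + 115975 + 678570 + 4213597 + 27644437 + 190899322 = 223578342.

223578342


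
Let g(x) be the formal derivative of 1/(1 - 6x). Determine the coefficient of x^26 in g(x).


Differentiate termwise: d/dx sum_{k>=0} 6^k x^k = sum_{k>=1} k 6^k x^(k-1) = sum_{j>=0} (j+1) 6^(j+1) x^j.
Equivalently, d/dx [1/(1 - 6x)] = 6/(1 - 6x)^2.
For j = 26: 27 * 6^27 = 27 * 1023490369077469249536 = 27634239965091669737472.

27634239965091669737472


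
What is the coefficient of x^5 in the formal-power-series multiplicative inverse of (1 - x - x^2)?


Let the inverse be f(x) = sum_{k>=0} a_k x^k. From f(x) * (1 - x - x^2) = 1 and matching coefficients:
 x^0: a_0 = 1.
 x^1: a_1 - a_0 = 0, so a_1 = 1.
 x^k (k >= 2): a_k - a_{k-1} - a_{k-2} = 0, i.e. a_k = a_{k-1} + a_{k-2}.
This is the Fibonacci-type recurrence shifted so that a_0 = a_1 = 1.
Iterating: a_0=1, a_1=1, a_2=2, a_3=3, a_4=5, a_5=8
a_5 = 8.

8


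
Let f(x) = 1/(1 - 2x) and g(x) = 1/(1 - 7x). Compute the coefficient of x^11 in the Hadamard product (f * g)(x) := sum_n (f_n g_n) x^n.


f has coefficients f_k = 2^k and g has coefficients g_k = 7^k, so the Hadamard product has coefficient (f*g)_k = 2^k * 7^k = 14^k.
For k = 11: 14^11 = 4049565169664.

4049565169664


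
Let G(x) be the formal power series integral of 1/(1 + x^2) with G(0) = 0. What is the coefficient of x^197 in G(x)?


1/(1 + x^2) = sum_{j>=0} (-1)^j x^(2j). Integrating termwise with G(0) = 0:
G(x) = sum_{j>=0} (-1)^j x^(2j+1) / (2j+1) = arctan(x).
Only odd powers are nonzero. For x^197 write 197 = 2*98 + 1, giving
(-1)^98 / 197 = 1/197 = 1/197.

1/197


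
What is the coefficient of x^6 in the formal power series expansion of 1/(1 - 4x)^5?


The general identity 1/(1 - c x)^r = sum_{k>=0} c^k C(k + r - 1, r - 1) x^k follows by substituting y = c x into 1/(1 - y)^r = sum_{k>=0} C(k + r - 1, r - 1) y^k.
For c = 4, r = 5, k = 6:
4^6 * C(10, 4) = 4096 * 210 = 860160.

860160


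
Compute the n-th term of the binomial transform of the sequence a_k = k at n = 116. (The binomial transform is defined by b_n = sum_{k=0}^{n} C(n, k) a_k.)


With a_k = k, b_n = sum_{k=0}^{n} C(n, k) k. Using k * C(n, k) = n * C(n-1, k-1) gives b_n = n * sum_{k>=1} C(n-1, k-1) = n * 2^(n-1).
For n = 116: 116 * 2^115 = 116 * 41538374868278621028243970633760768 = 4818451484720320039276300593516249088.

4818451484720320039276300593516249088


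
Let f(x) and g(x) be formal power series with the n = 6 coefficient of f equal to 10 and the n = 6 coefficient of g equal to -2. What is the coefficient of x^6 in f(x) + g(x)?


Addition of formal power series is termwise.
The coefficient of x^6 in f + g = 10 + -2
= 8

8


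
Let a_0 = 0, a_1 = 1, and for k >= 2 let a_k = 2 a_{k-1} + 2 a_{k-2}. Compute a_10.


Iterating the recurrence forward:
a_0 = 0
a_1 = 1
a_2 = 2*1 + 2*0 = 2
a_3 = 2*2 + 2*1 = 6
a_4 = 2*6 + 2*2 = 16
a_5 = 2*16 + 2*6 = 44
a_6 = 2*44 + 2*16 = 120
a_7 = 2*120 + 2*44 = 328
a_8 = 2*328 + 2*120 = 896
a_9 = 2*896 + 2*328 = 2448
a_10 = 2*2448 + 2*896 = 6688
So a_10 = 6688.

6688


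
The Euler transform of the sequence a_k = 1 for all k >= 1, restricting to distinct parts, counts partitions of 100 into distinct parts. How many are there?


Partitions of 100 into distinct parts can be computed via generating function.
Product (1+x)(1+x^2)(1+x^3)...
The coefficient of x^100 = 444793

444793


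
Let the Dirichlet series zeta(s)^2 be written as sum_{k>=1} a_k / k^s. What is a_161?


The Dirichlet convolution of the constant function 1 with itself gives (1 * 1)(k) = sum_{d | k} 1 = d(k), the number of positive divisors of k.
Since zeta(s) = sum_{k>=1} 1/k^s, we have zeta(s)^2 = sum_{k>=1} d(k)/k^s, so a_k = d(k).
For k = 161: the divisors are 1, 7, 23, 161.
Count = 4.

4


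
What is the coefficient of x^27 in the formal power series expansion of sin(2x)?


The Maclaurin series is sin(t) = sum_{k>=0} (-1)^k t^(2k+1) / (2k+1)!, so substituting t = 2x, only odd powers of x are nonzero, with coefficient of x^(2k+1) equal to (-1)^k 2^(2k+1) / (2k+1)!.
Write 27 = 2*13 + 1, giving the coefficient (-1)^13 * 2^27 / 27! = -134217728/10888869450418352160768000000 = -16/1298054391195577640625.

-16/1298054391195577640625


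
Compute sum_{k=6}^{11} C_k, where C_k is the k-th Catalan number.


C_6 through C_11: 132, 429, 1430, 4862, 16796, 58786
Sum = 132 + 429 + 1430 + 4862 + 16796 + 58786
= 82435

82435


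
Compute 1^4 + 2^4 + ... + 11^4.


This power sum has a closed form given by Faulhaber's formula
sum_{k=1}^{m} k^p = (1 / (p + 1)) * sum_{j=0}^{p} C(p + 1, j) B_j m^(p + 1 - j),
but for small m direct computation is fastest:
1 + 16 + 81 + 256 + 625 + 1296 + 2401 + 4096 + 6561 + 10000 + 14641 = 39974.

39974


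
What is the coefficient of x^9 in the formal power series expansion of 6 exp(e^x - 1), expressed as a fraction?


exp(e^x - 1) is the exponential generating function for the Bell numbers Bell_k: exp(e^x - 1) = sum_{k>=0} Bell_k x^k / k!.
So the coefficient of x^9 in 6 exp(e^x - 1) is 6 Bell_9 / 9!.
Computing: Bell_9 = 21147 and 9! = 362880, giving
6 * 21147/362880 = 1007/2880.

1007/2880


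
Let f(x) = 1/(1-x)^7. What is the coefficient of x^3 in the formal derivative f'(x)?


Differentiate: d/dx [ 1/(1-x)^r ] = r / (1-x)^(r+1).
Here r = 7, so f'(x) = 7 / (1-x)^8.
The expansion of 1/(1-x)^(r+1) has coefficient of x^n equal to C(n+r, r).
So the coefficient of x^3 in f'(x) is
7 * C(10, 7) = 7 * 120 = 840

840


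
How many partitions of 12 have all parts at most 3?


Using the generating function (1-x)^(-1)(1-x^2)^(-1)(1-x^3)^(-1),
the coefficient of x^12 counts these restricted partitions.
Result = 19

19


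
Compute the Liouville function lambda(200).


The Liouville function is lambda(k) = (-1)^Omega(k), where Omega(k) counts the prime factors of k with multiplicity.
Factoring: 200 = 2 * 2 * 2 * 5 * 5, so Omega(200) = 5.
lambda(200) = (-1)^5 = -1.

-1


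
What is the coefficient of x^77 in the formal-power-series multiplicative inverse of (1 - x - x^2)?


Let the inverse be f(x) = sum_{k>=0} a_k x^k. From f(x) * (1 - x - x^2) = 1 and matching coefficients:
 x^0: a_0 = 1.
 x^1: a_1 - a_0 = 0, so a_1 = 1.
 x^k (k >= 2): a_k - a_{k-1} - a_{k-2} = 0, i.e. a_k = a_{k-1} + a_{k-2}.
This is the Fibonacci-type recurrence shifted so that a_0 = a_1 = 1.
Iterating: a_0=1, a_1=1, a_2=2, a_3=3, a_4=5, a_5=8, a_6=13, a_7=21, a_8=34, a_9=55, ...
a_77 = 8944394323791464.

8944394323791464


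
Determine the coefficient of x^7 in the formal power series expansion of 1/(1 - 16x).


The geometric series identity gives 1/(1 - c x) = sum_{k>=0} c^k x^k, so the coefficient of x^k is c^k.
Here c = 16 and k = 7.
Computing: 16^7 = 268435456

268435456


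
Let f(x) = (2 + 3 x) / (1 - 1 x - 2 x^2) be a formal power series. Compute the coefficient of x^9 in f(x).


Write f(x) = sum_{k>=0} a_k x^k. Multiplying both sides by 1 - 1 x - 2 x^2 gives
(1 - 1 x - 2 x^2) sum_{k>=0} a_k x^k = 2 + 3 x.
Matching coefficients:
 x^0: a_0 = 2
 x^1: a_1 - 1 a_0 = 3  =>  a_1 = 1*2 + 3 = 5
 x^k (k >= 2): a_k = 1 a_{k-1} + 2 a_{k-2}.
Iterating: a_2 = 9, a_3 = 19, a_4 = 37, a_5 = 75, a_6 = 149, a_7 = 299, a_8 = 597, a_9 = 1195.
So the coefficient of x^9 is 1195.

1195


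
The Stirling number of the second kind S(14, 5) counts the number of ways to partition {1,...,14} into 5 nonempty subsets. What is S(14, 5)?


Using the explicit formula S(n,k) = (1/k!) sum_{j=0}^{k} (-1)^(k-j) C(k,j) j^n:
S(14, 5) = 40075035
Equivalently, S(n,k) is n! times the coefficient of x^n in the EGF (e^x - 1)^k / k!.

40075035


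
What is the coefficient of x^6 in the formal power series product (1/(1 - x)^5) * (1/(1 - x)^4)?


Combine the factors: (1/(1 - x)^5) * (1/(1 - x)^4) = 1/(1 - x)^9.
Then use 1/(1 - x)^r = sum_{k>=0} C(k + r - 1, r - 1) x^k with r = 9 and k = 6:
C(14, 8) = 3003.

3003


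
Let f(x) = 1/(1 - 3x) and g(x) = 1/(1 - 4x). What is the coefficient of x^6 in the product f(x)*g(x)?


The coefficient of x^n in f*g is the Cauchy product: sum_{k=0}^{n} a^k * b^(n-k).
With a=3, b=4, n=6:
sum_{k=0}^{6} 3^k * 4^(6-k)
= 14197

14197


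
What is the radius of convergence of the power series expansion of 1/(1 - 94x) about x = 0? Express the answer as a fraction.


Expanding 1/(1 - 94x) = sum_{k>=0} 94^k x^k, the series converges when |94x| < 1, i.e., |x| < 1/94.
So the radius of convergence is 1/94 = 1/94.

1/94


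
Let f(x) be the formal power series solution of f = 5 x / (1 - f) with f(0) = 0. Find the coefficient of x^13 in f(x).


Apply Lagrange inversion: f = 5 x * phi(f) with phi(t) = 1/(1 - t), so
[x^n] f = 5^n * (1/n) [t^(n-1)] phi(t)^n = 5^n * (1/n) [t^(n-1)] (1 - t)^(-n) = 5^n * (1/n) C(2n - 2, n - 1) = 5^n * C_{n-1}.
For n = 13: C_12 = C(24, 12) / 13 = 2704156/13 = 208012.
With the 5^13 = 1220703125 factor, the coefficient is 1220703125 * 208012 = 253920898437500.

253920898437500


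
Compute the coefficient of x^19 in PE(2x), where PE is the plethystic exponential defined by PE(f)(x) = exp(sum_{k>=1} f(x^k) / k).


With f(x) = 2x, the exponent is sum_{k>=1} 2 x^k / k = 2 * (-ln(1 - x)). Exponentiating:
PE(2x) = exp(-2 ln(1 - x)) = 1/(1 - x)^2.
By the negative binomial expansion, [x^n] 1/(1 - x)^2 = C(n + 1, 1).
For n = 19: C(20, 1) = 20.

20


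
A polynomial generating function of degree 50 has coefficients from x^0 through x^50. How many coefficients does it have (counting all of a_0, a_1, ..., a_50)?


A polynomial of degree 50 takes the form a_0 + a_1 x + ... + a_50 x^50.
The number of coefficients is 50 + 1 = 51.

51


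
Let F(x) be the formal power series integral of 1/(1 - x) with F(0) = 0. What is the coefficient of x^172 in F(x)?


1/(1 - x) = sum_{k>=0} x^k. Integrating termwise and using F(0) = 0 gives
F(x) = sum_{k>=0} x^(k+1) / (k+1) = sum_{m>=1} x^m / m = -ln(1 - x).
So the coefficient of x^172 is 1/172 = 1/172.

1/172


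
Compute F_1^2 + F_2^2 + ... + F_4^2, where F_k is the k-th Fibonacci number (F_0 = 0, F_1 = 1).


There is a standard identity sum_{k=0}^{N} F_k^2 = F_N * F_{N+1} (proved inductively from the telescoping relation F_k^2 = F_k F_{k+1} - F_{k-1} F_k). Then
sum_{k=1}^{4} F_k^2 = F_4 F_5 - F_0 F_1.
Computing: F_4 = 3, F_5 = 5, F_0 = 0, F_1 = 1.
Sum = 3 * 5 - 0 * 1 = 15.

15


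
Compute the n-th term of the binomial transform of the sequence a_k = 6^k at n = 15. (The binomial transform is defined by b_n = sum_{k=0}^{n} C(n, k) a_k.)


With a_k = 6^k, b_n = sum_{k=0}^{n} C(n, k) 6^k = (1 + 6)^n by the binomial theorem.
For n = 15: (1 + 6)^15 = 7^15 = 4747561509943.

4747561509943


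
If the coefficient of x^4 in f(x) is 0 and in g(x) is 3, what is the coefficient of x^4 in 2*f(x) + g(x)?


Scalar multiplication scales coefficients: 2 * 0 = 0.
Then add the g coefficient: 0 + 3
= 3

3


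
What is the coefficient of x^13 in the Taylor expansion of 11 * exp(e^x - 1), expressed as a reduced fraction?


exp(e^x - 1) = sum_{k>=0} Bell_k x^k / k!, where Bell_k is the k-th Bell number.
So the coefficient of x^13 is 11 * Bell_13 / 13!.
Computing: Bell_13 = 27644437 and 13! = 6227020800, giving
11 * 27644437/6227020800 = 27644437/566092800.

27644437/566092800


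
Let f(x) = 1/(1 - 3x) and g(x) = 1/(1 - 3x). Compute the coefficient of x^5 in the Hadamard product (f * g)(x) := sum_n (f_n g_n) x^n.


f has coefficients f_k = 3^k and g has coefficients g_k = 3^k, so the Hadamard product has coefficient (f*g)_k = 3^k * 3^k = 9^k.
For k = 5: 9^5 = 59049.

59049


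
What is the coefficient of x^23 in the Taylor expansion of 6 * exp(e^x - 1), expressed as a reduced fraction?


exp(e^x - 1) = sum_{k>=0} Bell_k x^k / k!, where Bell_k is the k-th Bell number.
So the coefficient of x^23 is 6 * Bell_23 / 23!.
Computing: Bell_23 = 44152005855084346 and 23! = 25852016738884976640000, giving
6 * 44152005855084346/25852016738884976640000 = 22076002927542173/2154334728240414720000.

22076002927542173/2154334728240414720000


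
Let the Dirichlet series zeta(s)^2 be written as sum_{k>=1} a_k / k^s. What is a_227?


The Dirichlet convolution of the constant function 1 with itself gives (1 * 1)(k) = sum_{d | k} 1 = d(k), the number of positive divisors of k.
Since zeta(s) = sum_{k>=1} 1/k^s, we have zeta(s)^2 = sum_{k>=1} d(k)/k^s, so a_k = d(k).
For k = 227: the divisors are 1, 227.
Count = 2.

2


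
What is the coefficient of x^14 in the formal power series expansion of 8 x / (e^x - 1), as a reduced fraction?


The exponential generating function for Bernoulli numbers is
x / (e^x - 1) = sum_{k>=0} B_k x^k / k!.
So the coefficient of x^14 in 8 x / (e^x - 1) is 8 B_14 / 14!.
Computing: B_14 = 7/6, 14! = 87178291200, giving
8 * 7/6 / 87178291200 = 1/9340531200.

1/9340531200


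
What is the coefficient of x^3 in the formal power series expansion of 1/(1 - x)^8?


The negative binomial / multiset identity is
1/(1 - x)^r = sum_{k>=0} C(k + r - 1, r - 1) x^k.
Here r = 8 and k = 3, so the coefficient is
C(3 + 7, 7) = C(10, 7)
= 120

120


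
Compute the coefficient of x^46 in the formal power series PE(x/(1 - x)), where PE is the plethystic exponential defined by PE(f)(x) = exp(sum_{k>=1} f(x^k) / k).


For f(x) = x/(1 - x) we have
sum_{k>=1} f(x^k) / k = sum_{k>=1} (1/k) * x^k / (1 - x^k) = sum_{k, m >= 1} x^(k m) / k,
which after exponentiating simplifies to
PE(x/(1 - x)) = prod_{k>=1} 1 / (1 - x^k).
This is the generating function for the partition function p(n), so the coefficient of x^46 is p(46).
Computing p(46) by dynamic programming over parts 1, 2, ..., 46: p(46) = 105558.

105558


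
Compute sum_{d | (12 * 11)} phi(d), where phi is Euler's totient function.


First, 12 * 11 = 132. One classical identity is sum_{d | n} phi(d) = n (each k in [1, n] has a unique gcd with n, and among the k's with gcd(k, n) = n/d there are phi(d) of them). So the sum equals 132. We also verify directly:
Divisors of 132: 1, 2, 3, 4, 6, 11, 12, 22, 33, 44, 66, 132.
phi values: 1, 1, 2, 2, 2, 10, 4, 10, 20, 20, 20, 40.
Sum = 132.

132


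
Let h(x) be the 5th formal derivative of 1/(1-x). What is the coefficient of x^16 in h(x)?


Differentiating 5 times: d^5/dx^5 [1/(1-x)] = 5!/(1-x)^6.
The expansion 1/(1-x)^6 = sum_{k>=0} C(k+5, 5) x^k, so the coefficient of x^n in 5!/(1-x)^6 is 5! * C(n+5, 5).
For n = 16: 120 * C(21, 5) = 120 * 20349 = 2441880

2441880


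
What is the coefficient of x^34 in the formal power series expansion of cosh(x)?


The Maclaurin series is cosh(t) = sum_{m>=0} t^(2m) / (2m)!, so substituting t = x, only even powers of x are nonzero, with coefficient of x^(2m) equal to 1 / (2m)!.
For x^34 the coefficient is 1/34! = 1/295232799039604140847618609643520000000 = 1/295232799039604140847618609643520000000.

1/295232799039604140847618609643520000000
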